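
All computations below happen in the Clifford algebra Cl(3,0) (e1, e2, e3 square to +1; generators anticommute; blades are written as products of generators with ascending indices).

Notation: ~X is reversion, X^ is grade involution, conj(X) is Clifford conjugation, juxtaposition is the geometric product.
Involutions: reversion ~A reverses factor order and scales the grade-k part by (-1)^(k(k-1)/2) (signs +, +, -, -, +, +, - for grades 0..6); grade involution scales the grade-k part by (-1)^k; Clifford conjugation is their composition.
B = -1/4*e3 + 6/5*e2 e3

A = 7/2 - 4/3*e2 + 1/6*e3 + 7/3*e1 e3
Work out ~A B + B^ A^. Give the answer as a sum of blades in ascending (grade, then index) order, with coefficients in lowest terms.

first term: -1/24 + 7/12*e1 - 1/5*e2 - 99/40*e3 + 14/5*e1 e2 + 68/15*e2 e3
second term: -1/24 - 7/12*e1 - 1/5*e2 - 29/40*e3 + 14/5*e1 e2 + 58/15*e2 e3
Answer: -1/12 - 2/5*e2 - 16/5*e3 + 28/5*e1 e2 + 42/5*e2 e3


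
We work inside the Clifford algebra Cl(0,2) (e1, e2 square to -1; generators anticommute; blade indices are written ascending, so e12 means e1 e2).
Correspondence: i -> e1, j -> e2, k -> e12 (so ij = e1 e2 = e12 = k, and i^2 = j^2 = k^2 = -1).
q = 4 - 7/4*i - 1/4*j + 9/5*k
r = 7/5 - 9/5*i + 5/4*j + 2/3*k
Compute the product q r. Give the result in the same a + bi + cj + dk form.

In blades: q = 4 - 7/4*e1 - 1/4*e2 + 9/5*e12, r = 7/5 - 9/5*e1 + 5/4*e2 + 2/3*e12.
Distribute q over r term by term (generator squares from the signature, products reordered to ascending indices): (4)*r = 28/5 - 36/5*e1 + 5*e2 + 8/3*e12; (-7/4*e1)*r = -63/20 - 49/20*e1 + 7/6*e2 - 35/16*e12; (-1/4*e2)*r = 5/16 - 1/6*e1 - 7/20*e2 - 9/20*e12; (9/5*e12)*r = -6/5 - 9/4*e1 - 81/25*e2 + 63/25*e12.
Sum: 25/16 - 181/15*e1 + 773/300*e2 + 3059/1200*e12; translating back through the correspondence:
Answer: 25/16 - 181/15*i + 773/300*j + 3059/1200*k


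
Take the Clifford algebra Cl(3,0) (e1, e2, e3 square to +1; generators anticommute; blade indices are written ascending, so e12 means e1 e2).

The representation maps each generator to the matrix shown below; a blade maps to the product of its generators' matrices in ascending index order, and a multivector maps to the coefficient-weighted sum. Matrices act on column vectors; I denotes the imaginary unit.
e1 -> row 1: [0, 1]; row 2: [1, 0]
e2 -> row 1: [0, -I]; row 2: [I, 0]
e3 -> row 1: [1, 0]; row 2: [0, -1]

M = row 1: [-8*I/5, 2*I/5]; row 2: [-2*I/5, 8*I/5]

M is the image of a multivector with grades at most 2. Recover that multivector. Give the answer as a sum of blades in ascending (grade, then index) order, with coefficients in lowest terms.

Method: 1, rho(e1), rho(e2), rho(e3) form a trace-orthogonal basis of the 2x2 complex matrices (tr(X Y) = 2 if X = Y, else 0), so M = m0*1 + m1*rho(e1) + m2*rho(e2) + m3*rho(e3) with m0 = tr(M)/2 = 0, m1 = tr(M rho(e1))/2 = 0, m2 = tr(M rho(e2))/2 = -2/5, m3 = tr(M rho(e3))/2 = -8*I/5.
Multiplying table entries, the bivector images are rho(e12) = I*rho(e3), rho(e13) = -I*rho(e2), rho(e23) = I*rho(e1); with real blade coefficients the real parts of m0..m3 are the coefficients of 1, e1, e2, e3 and the imaginary parts give the bivectors (e23: Im m1, e13: -Im m2, e12: Im m3).
Answer: -2/5*e2 - 8/5*e12


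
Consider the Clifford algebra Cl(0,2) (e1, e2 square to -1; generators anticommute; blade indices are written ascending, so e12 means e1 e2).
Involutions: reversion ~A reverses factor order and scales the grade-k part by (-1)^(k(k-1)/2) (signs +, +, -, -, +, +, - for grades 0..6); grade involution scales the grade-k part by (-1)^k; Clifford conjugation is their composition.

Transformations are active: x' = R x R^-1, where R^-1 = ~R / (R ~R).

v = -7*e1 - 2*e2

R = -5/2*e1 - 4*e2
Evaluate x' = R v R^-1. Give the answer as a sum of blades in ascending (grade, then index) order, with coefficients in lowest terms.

~R = -5/2*e1 - 4*e2, and R ~R = -89/4, so R^-1 = ~R / (-89/4).
R v = -51/2 - 23*e12
Answer: 113/89*e1 - 638/89*e2


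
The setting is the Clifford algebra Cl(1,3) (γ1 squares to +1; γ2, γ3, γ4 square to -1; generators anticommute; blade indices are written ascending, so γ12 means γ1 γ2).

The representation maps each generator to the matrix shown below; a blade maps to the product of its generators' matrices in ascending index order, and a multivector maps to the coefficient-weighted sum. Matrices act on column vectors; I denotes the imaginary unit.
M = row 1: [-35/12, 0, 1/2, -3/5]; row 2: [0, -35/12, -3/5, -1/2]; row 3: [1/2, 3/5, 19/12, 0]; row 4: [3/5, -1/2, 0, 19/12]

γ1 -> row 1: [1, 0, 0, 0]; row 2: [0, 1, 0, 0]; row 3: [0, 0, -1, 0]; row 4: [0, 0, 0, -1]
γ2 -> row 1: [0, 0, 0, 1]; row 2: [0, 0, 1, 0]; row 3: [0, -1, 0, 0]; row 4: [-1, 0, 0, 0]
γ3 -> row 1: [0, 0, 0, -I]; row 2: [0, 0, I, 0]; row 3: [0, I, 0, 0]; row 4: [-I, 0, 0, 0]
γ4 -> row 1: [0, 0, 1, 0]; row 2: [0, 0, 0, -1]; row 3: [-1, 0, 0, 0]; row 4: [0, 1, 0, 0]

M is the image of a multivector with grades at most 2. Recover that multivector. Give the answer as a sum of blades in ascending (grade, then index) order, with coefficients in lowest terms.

Method: the blade images are trace-orthogonal — tr(rho(e_A) rho(e_B)^-1) = 4 if A = B and 0 otherwise — and rho(e_A)^-1 = (e_A)^2 * rho(e_A) with (e_A)^2 = +1 or -1, so the coefficient of e_A in the preimage is (e_A)^2 * tr(M rho(e_A))/4.
Nonzero projections over blades of grade <= 2: 1: (1)^2 = +1, tr(M 1) = -8/3, coefficient -2/3; γ1: (γ1)^2 = +1, tr(M rho(γ1)) = -9, coefficient -9/4; γ2: (γ2)^2 = -1, tr(M rho(γ2)) = 12/5, coefficient -3/5; γ14: (γ14)^2 = +1, tr(M rho(γ14)) = 2, coefficient 1/2. Every other blade of grade <= 2 projects to 0.
Answer: -2/3 - 9/4*γ1 - 3/5*γ2 + 1/2*γ14


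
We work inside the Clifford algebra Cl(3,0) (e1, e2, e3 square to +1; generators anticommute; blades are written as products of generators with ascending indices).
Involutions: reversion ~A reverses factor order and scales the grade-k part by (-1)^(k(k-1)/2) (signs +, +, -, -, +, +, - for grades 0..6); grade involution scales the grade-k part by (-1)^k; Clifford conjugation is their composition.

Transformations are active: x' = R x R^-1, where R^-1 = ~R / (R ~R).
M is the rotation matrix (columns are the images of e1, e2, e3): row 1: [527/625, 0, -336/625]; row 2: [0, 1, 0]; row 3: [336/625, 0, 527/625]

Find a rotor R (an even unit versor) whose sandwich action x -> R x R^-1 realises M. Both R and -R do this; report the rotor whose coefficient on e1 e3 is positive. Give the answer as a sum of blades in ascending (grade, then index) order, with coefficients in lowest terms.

Method: write R = a + b12*e1 e2 + b13*e1 e3 + b23*e2 e3 with a^2 + b12^2 + b13^2 + b23^2 = 1 (so R^-1 = ~R). Expanding the columns R e_j ~R gives tr M = 4a^2 - 1 and, from the antisymmetric part, M21 - M12 = -4a*b12, M13 - M31 = 4a*b13, M32 - M23 = -4a*b23.
Here tr M = 1679/625, so a^2 = (1 + tr M)/4 = 576/625 and a = ±24/25. Taking a = 24/25: M21 - M12 = 0, M13 - M31 = -672/625, M32 - M23 = 0, giving b12 = 0, b13 = -7/25, b23 = 0, i.e. R = 24/25 - 7/25*e1 e3.
Its e1 e3 coefficient is negative, so report the other preimage -R.
Answer: -24/25 + 7/25*e1 e3. Note: both R and -R realise this M (trace 1679/625); the covering map identifies them, and the e1 e3-coefficient sign is the tie-breaker.


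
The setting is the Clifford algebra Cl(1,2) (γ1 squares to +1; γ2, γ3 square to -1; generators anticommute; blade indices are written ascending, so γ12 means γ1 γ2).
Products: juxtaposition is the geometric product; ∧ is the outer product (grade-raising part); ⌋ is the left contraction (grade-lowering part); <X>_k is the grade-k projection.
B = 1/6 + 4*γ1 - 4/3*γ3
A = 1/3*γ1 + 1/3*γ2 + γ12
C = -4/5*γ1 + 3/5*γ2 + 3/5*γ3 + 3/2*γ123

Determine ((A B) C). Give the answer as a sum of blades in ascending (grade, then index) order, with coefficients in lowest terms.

step 1: 4/3 + 1/18*γ1 - 71/18*γ2 - 7/6*γ12 - 4/9*γ13 - 4/9*γ23 - 4/3*γ123
step 2: 389/90 + 17/30*γ1 + 4/5*γ2 - 283/180*γ3 - 209/90*γ12 - 401/60*γ13 - 73/60*γ23 + 173/90*γ123
Answer: 389/90 + 17/30*γ1 + 4/5*γ2 - 283/180*γ3 - 209/90*γ12 - 401/60*γ13 - 73/60*γ23 + 173/90*γ123


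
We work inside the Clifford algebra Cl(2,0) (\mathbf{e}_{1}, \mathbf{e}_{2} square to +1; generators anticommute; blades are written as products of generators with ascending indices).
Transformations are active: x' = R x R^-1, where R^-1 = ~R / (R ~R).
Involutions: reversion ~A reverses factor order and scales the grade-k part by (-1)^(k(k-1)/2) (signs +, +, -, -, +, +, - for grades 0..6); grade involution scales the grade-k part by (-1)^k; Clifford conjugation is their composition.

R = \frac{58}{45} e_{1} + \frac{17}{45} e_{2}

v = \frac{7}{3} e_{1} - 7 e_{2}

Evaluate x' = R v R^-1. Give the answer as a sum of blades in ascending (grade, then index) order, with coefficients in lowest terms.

~R = \frac{58}{45} e_{1} + \frac{17}{45} e_{2}, and R ~R = \frac{3653}{2025}, so R^-1 = ~R / (\frac{3653}{2025}).
R v = \frac{49}{135} - \frac{1337}{135} e_{1} e_{2}
Answer: -\frac{6629}{3653} e_{1} + \frac{78379}{10959} e_{2}


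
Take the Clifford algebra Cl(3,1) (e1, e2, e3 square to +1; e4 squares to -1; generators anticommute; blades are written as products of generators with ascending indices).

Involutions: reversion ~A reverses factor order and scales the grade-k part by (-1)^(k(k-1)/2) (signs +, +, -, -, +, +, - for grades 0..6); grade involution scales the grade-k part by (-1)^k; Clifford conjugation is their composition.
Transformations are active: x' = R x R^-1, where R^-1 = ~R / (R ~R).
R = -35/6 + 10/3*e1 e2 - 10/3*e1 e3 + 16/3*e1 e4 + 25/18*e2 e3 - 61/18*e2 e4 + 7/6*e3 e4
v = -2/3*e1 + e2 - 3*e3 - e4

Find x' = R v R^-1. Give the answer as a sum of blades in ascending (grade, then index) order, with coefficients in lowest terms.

~R = -35/6 - 10/3*e1 e2 + 10/3*e1 e3 - 16/3*e1 e4 - 25/18*e2 e3 + 61/18*e2 e4 - 7/6*e3 e4, and R ~R = 152/9, so R^-1 = ~R / (152/9).
R v = 203/9*e1 - 67/6*e2 + 271/18*e3 + 293/18*e4 - 205/27*e1 e2 e3 - 173/27*e1 e2 e4 + 167/9*e1 e3 e4 - 187/18*e2 e3 e4
Answer: -1214/57*e1 + 21/19*e2 + 313/57*e3 - 1243/57*e4


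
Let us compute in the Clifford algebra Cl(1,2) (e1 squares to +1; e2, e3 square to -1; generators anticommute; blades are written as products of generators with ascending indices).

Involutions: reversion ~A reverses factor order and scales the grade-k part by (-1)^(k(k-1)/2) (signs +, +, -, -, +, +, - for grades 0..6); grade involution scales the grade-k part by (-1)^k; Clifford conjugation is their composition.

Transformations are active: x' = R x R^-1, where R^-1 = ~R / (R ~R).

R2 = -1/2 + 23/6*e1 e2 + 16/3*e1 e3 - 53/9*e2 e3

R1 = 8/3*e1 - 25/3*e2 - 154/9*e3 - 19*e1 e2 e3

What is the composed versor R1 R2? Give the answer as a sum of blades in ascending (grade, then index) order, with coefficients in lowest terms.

Distribute over the terms of R1 (each basis-blade product reordered to ascending indices, repeated generators contracted through their squares):
(8/3*e1) R2 = -4/3*e1 + 92/9*e2 + 128/9*e3 - 424/27*e1 e2 e3
(-25/3*e2) R2 = -575/18*e1 + 25/6*e2 - 1325/27*e3 + 400/9*e1 e2 e3
(-154/9*e3) R2 = -2464/27*e1 + 8162/81*e2 + 77/9*e3 - 1771/27*e1 e2 e3
(-19*e1 e2 e3) R2 = -1007/9*e1 + 304/3*e2 - 437/6*e3 + 19/2*e1 e2 e3
Summing the partial products and collecting blades:
Answer: -12767/54*e1 + 35071/162*e2 - 5353/54*e3 - 1477/54*e1 e2 e3


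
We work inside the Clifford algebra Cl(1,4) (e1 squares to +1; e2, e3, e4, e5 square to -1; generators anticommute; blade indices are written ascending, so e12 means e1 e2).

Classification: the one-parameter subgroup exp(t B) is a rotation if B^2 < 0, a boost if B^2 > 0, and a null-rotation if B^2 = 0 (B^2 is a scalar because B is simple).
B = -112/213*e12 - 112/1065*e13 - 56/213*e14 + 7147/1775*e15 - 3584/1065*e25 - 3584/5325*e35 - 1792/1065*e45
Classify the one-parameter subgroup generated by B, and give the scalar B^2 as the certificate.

B^2 term by term: the squares give (-112/213)^2*(e12)^2 + (-112/1065)^2*(e13)^2 + (-56/213)^2*(e14)^2 + (7147/1775)^2*(e15)^2 + (-3584/1065)^2*(e25)^2 + (-3584/5325)^2*(e35)^2 + (-1792/1065)^2*(e45)^2 = 12544/45369*(+1) + 12544/1134225*(+1) + 3136/45369*(+1) + 51079609/3150625*(+1) + 12845056/1134225*(-1) + 12845056/28355625*(-1) + 3211264/1134225*(-1) = 49/25 (each basis 2-blade squares to minus the product of its generators' squares); cross terms between blades sharing an index anticommute and cancel; the commuting (index-disjoint) pairs give grade-4 terms 2*c*c'*(blade product), which cancel blade by blade — e1235: 802816/1134225 - 802816/1134225 = 0; e1245: 401408/226845 - 401408/226845 = 0; e1345: 401408/1134225 - 401408/1134225 = 0 — confirming B is simple. So B^2 = 49/25.
Answer: boost, certificate B^2 = 49/25. The scalar 49/25 is the complete invariant here: its sign names the subgroup type.


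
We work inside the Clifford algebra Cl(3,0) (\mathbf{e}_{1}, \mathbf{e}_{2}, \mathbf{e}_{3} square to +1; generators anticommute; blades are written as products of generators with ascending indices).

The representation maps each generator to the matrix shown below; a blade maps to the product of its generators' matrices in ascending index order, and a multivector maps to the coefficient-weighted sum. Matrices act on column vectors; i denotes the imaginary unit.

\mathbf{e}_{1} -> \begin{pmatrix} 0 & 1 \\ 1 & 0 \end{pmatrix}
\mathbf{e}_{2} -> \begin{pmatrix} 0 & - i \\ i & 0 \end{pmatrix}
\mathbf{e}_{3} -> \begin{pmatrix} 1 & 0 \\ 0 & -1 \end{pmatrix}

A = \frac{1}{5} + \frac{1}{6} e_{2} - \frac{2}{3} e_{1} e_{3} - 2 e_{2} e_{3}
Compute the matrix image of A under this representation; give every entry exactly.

Bivector images (products of the table entries): rho(e_{1} e_{3}) = rho(\mathbf{e}_{1})rho(\mathbf{e}_{3}) = \begin{pmatrix} 0 & -1 \\ 1 & 0 \end{pmatrix}; rho(e_{2} e_{3}) = rho(\mathbf{e}_{2})rho(\mathbf{e}_{3}) = \begin{pmatrix} 0 & i \\ i & 0 \end{pmatrix}.
M = (\frac{1}{5})*1 + (\frac{1}{6})*rho(e_{2}) + (-\frac{2}{3})*rho(e_{1} e_{3}) + (-2)*rho(e_{2} e_{3}), summed entrywise (1 is the identity matrix):
Answer: \begin{pmatrix} \frac{1}{5} & \frac{2}{3} - \frac{13 i}{6} \\ - \frac{2}{3} - \frac{11 i}{6} & \frac{1}{5} \end{pmatrix}


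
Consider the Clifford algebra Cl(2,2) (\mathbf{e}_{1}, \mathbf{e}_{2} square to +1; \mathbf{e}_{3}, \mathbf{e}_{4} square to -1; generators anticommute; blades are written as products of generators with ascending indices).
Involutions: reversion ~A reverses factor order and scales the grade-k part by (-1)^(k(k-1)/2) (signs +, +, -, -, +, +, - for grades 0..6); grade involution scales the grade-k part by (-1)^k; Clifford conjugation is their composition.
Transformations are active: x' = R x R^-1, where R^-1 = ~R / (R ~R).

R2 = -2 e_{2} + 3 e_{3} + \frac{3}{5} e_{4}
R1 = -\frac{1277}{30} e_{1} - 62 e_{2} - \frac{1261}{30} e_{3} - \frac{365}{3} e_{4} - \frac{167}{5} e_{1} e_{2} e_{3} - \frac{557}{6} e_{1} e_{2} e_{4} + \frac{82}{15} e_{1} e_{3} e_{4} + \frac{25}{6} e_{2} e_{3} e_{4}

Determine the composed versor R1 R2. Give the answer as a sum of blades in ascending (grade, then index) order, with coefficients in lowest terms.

Distribute over the terms of R2 (each basis-blade product reordered to ascending indices, repeated generators contracted through their squares):
R1 (-2 e_{2}) = 124 + \frac{1277}{15} e_{1} e_{2} - \frac{334}{5} e_{1} e_{3} - \frac{557}{3} e_{1} e_{4} - \frac{1261}{15} e_{2} e_{3} - \frac{730}{3} e_{2} e_{4} - \frac{25}{3} e_{3} e_{4} - \frac{164}{15} e_{1} e_{2} e_{3} e_{4}
R1 (3 e_{3}) = \frac{1261}{10} + \frac{501}{5} e_{1} e_{2} - \frac{1277}{10} e_{1} e_{3} + \frac{82}{5} e_{1} e_{4} - 186 e_{2} e_{3} + \frac{25}{2} e_{2} e_{4} + 365 e_{3} e_{4} + \frac{557}{2} e_{1} e_{2} e_{3} e_{4}
R1 (\frac{3}{5} e_{4}) = 73 + \frac{557}{10} e_{1} e_{2} - \frac{82}{25} e_{1} e_{3} - \frac{1277}{50} e_{1} e_{4} - \frac{5}{2} e_{2} e_{3} - \frac{186}{5} e_{2} e_{4} - \frac{1261}{50} e_{3} e_{4} - \frac{501}{25} e_{1} e_{2} e_{3} e_{4}
Summing the partial products and collecting blades:
Answer: \frac{3231}{10} + \frac{7231}{30} e_{1} e_{2} - \frac{9889}{50} e_{1} e_{3} - \frac{29221}{150} e_{1} e_{4} - \frac{8177}{30} e_{2} e_{3} - \frac{8041}{30} e_{2} e_{4} + \frac{49717}{150} e_{3} e_{4} + \frac{37129}{150} e_{1} e_{2} e_{3} e_{4}


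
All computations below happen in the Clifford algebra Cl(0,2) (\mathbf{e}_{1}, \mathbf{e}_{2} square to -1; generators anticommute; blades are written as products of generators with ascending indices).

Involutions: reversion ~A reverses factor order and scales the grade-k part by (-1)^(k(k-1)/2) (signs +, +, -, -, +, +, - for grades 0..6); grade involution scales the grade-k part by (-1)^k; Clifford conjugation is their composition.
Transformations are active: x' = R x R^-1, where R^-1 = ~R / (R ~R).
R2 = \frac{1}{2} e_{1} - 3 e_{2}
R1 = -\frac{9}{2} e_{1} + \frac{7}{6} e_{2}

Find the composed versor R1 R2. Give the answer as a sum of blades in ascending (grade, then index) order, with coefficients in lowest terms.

Distribute over the terms of R1 (each basis-blade product reordered to ascending indices, repeated generators contracted through their squares):
(-\frac{9}{2} e_{1}) R2 = \frac{9}{4} + \frac{27}{2} e_{1} e_{2}
(\frac{7}{6} e_{2}) R2 = \frac{7}{2} - \frac{7}{12} e_{1} e_{2}
Summing the partial products and collecting blades:
Answer: \frac{23}{4} + \frac{155}{12} e_{1} e_{2}


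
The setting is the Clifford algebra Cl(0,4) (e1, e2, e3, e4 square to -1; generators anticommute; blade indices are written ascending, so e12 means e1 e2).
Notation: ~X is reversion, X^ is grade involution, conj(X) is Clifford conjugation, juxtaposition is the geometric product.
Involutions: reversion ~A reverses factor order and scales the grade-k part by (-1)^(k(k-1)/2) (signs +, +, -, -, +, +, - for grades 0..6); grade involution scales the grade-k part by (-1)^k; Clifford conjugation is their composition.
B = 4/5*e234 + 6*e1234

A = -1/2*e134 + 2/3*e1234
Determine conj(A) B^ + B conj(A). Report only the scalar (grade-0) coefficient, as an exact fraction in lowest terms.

first term: 4 - 8/15*e1 - 3*e2 - 2/5*e12
second term: 4 - 8/15*e1 + 3*e2 - 2/5*e12
Answer: 8


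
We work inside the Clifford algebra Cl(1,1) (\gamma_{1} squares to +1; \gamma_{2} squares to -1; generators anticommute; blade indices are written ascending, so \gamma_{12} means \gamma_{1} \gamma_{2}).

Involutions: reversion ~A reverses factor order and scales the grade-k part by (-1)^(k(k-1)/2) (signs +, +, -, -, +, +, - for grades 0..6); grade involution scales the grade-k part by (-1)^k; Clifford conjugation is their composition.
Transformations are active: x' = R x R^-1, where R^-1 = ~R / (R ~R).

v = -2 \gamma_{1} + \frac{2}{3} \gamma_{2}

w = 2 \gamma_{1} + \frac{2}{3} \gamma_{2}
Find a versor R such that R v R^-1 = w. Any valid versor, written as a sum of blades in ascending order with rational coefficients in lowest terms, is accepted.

Sketch: the shared square \frac{32}{9} makes R = v + w = \frac{4}{3} \gamma_{2} the natural versor; its sandwich fixes that direction, negates (v - w)/2, and sends v to w.
Answer: \frac{4}{3} \gamma_{2}


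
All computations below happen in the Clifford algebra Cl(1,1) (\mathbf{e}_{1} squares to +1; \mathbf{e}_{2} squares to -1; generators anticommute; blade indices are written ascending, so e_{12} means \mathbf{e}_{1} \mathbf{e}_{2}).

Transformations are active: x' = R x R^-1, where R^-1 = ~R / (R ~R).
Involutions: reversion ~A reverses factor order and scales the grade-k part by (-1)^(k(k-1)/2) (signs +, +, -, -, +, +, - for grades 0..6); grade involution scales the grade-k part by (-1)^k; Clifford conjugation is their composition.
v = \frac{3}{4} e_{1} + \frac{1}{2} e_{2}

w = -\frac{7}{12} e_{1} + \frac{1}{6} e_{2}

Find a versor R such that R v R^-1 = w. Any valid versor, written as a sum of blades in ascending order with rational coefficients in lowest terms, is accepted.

Sketch: the shared square \frac{5}{16} makes R = v + w = \frac{1}{6} e_{1} + \frac{2}{3} e_{2} the natural versor; its sandwich fixes that direction, negates (v - w)/2, and sends v to w.
Answer: \frac{1}{6} e_{1} + \frac{2}{3} e_{2}


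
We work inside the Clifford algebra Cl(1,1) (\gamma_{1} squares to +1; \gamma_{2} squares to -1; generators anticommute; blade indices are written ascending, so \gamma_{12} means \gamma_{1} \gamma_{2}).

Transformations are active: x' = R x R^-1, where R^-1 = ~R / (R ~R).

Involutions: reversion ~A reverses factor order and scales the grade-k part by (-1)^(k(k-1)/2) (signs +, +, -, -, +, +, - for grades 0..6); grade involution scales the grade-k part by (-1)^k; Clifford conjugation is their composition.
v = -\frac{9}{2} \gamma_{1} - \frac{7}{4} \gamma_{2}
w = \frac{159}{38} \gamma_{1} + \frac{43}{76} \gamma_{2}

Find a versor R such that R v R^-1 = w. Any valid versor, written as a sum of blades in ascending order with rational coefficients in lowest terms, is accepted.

Why this works: both vectors square to \frac{275}{16}, so q(v) = q(w) and R = v + w = -\frac{6}{19} \gamma_{1} - \frac{45}{38} \gamma_{2} carries v to w — its own direction survives, the complement (v - w)/2 flips.
Answer: -\frac{6}{19} \gamma_{1} - \frac{45}{38} \gamma_{2}


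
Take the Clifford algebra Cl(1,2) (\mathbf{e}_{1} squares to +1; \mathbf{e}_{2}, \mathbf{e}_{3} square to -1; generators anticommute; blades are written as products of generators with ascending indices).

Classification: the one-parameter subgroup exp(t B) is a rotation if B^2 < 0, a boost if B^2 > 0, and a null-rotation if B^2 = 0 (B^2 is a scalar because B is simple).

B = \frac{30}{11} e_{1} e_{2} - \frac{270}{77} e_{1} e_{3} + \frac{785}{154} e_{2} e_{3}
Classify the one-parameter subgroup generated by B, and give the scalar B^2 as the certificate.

B^2 term by term: the squares give (\frac{30}{11})^2*(e_{1} e_{2})^2 + (-\frac{270}{77})^2*(e_{1} e_{3})^2 + (\frac{785}{154})^2*(e_{2} e_{3})^2 = \frac{900}{121}*(+1) + \frac{72900}{5929}*(+1) + \frac{616225}{23716}*(-1) = -\frac{25}{4} (each basis 2-blade squares to minus the product of its generators' squares); cross terms between blades sharing an index anticommute and cancel. So B^2 = -\frac{25}{4}.
Answer: rotation, certificate B^2 = -\frac{25}{4}. Note: conjugating B changes its blade decomposition but never the scalar B^2 = -\frac{25}{4}, whose sign settles the classification.


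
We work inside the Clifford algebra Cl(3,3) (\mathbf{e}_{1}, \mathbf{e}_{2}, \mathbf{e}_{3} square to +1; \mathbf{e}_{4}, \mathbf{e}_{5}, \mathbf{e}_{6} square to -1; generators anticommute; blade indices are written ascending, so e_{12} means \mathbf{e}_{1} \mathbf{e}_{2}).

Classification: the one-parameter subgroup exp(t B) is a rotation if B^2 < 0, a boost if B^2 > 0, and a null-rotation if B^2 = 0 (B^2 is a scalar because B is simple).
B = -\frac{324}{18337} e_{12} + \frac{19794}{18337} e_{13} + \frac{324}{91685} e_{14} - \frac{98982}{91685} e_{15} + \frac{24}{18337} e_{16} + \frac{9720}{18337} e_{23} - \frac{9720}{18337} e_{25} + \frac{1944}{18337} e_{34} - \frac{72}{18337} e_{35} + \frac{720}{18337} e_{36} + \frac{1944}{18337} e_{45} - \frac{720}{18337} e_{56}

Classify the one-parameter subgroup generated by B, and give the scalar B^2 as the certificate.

B^2 term by term: the squares give (-\frac{324}{18337})^2*(e_{12})^2 + (\frac{19794}{18337})^2*(e_{13})^2 + (\frac{324}{91685})^2*(e_{14})^2 + (-\frac{98982}{91685})^2*(e_{15})^2 + (\frac{24}{18337})^2*(e_{16})^2 + (\frac{9720}{18337})^2*(e_{23})^2 + (-\frac{9720}{18337})^2*(e_{25})^2 + (\frac{1944}{18337})^2*(e_{34})^2 + (-\frac{72}{18337})^2*(e_{35})^2 + (\frac{720}{18337})^2*(e_{36})^2 + (\frac{1944}{18337})^2*(e_{45})^2 + (-\frac{720}{18337})^2*(e_{56})^2 = \frac{104976}{336245569}*(-1) + \frac{391802436}{336245569}*(-1) + \frac{104976}{8406139225}*(+1) + \frac{9797436324}{8406139225}*(+1) + \frac{576}{336245569}*(+1) + \frac{94478400}{336245569}*(-1) + \frac{94478400}{336245569}*(+1) + \frac{3779136}{336245569}*(+1) + \frac{5184}{336245569}*(+1) + \frac{518400}{336245569}*(+1) + \frac{3779136}{336245569}*(-1) + \frac{518400}{336245569}*(-1) = 0 (each basis 2-blade squares to minus the product of its generators' squares); cross terms between blades sharing an index anticommute and cancel; the commuting (index-disjoint) pairs give grade-4 terms 2*c*c'*(blade product), which cancel blade by blade — e_{1234}: -\frac{1259712}{336245569} + \frac{1259712}{336245569} = 0; e_{1235}: \frac{46656}{336245569} + \frac{384795360}{336245569} - \frac{384842016}{336245569} = 0; e_{1236}: -\frac{466560}{336245569} + \frac{466560}{336245569} = 0; e_{1245}: -\frac{1259712}{336245569} + \frac{1259712}{336245569} = 0; e_{1256}: \frac{466560}{336245569} - \frac{466560}{336245569} = 0; e_{1345}: \frac{76959072}{336245569} + \frac{46656}{1681227845} - \frac{384842016}{1681227845} = 0; e_{1346}: -\frac{93312}{336245569} + \frac{93312}{336245569} = 0; e_{1356}: -\frac{28503360}{336245569} + \frac{28506816}{336245569} - \frac{3456}{336245569} = 0; e_{1456}: -\frac{93312}{336245569} + \frac{93312}{336245569} = 0; e_{2345}: \frac{37791360}{336245569} - \frac{37791360}{336245569} = 0; e_{2356}: -\frac{13996800}{336245569} + \frac{13996800}{336245569} = 0; e_{3456}: -\frac{2799360}{336245569} + \frac{2799360}{336245569} = 0 — confirming B is simple. So B^2 = 0.
Answer: null-rotation, certificate B^2 = 0. Note: conjugating B changes its blade decomposition but never the scalar B^2 = 0, whose sign settles the classification.


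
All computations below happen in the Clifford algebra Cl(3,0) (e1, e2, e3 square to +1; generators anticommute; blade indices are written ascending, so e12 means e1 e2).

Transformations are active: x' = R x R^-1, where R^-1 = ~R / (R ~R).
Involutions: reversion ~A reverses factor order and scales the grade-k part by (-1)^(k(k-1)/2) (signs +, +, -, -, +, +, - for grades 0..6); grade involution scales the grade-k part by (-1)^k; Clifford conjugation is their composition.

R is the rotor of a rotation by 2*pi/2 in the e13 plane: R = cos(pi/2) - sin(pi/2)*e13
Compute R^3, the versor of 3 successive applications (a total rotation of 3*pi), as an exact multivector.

The rotor phase is half the rotation angle and phases add under composition, so 3 steps in the e13 plane accumulate phase 3*(pi/2) = 3*pi/2: R^3 = cos(3*pi/2) - sin(3*pi/2)*e13.
cos(3*pi/2) = 0 and sin(3*pi/2) = -1, so R^3 = e13. The net rotation is 1*pi (after discarding 1 full turn, each of which contributes a factor -1 to the rotor); the rotor keeps the half-angle phase exactly.
Answer: e13


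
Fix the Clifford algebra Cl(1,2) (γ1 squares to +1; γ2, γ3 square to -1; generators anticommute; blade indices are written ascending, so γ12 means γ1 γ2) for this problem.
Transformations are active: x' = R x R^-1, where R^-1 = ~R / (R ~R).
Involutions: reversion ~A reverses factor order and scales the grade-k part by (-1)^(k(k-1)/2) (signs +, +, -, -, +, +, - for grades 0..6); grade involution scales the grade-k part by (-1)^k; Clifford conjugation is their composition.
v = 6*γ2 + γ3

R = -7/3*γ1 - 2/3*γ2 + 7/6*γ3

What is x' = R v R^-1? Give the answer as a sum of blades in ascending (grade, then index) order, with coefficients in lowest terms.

~R = -7/3*γ1 - 2/3*γ2 + 7/6*γ3, and R ~R = 131/36, so R^-1 = ~R / (131/36).
R v = 17/6 - 14*γ12 - 7/3*γ13 - 23/3*γ23
Answer: -476/131*γ1 - 922/131*γ2 + 107/131*γ3


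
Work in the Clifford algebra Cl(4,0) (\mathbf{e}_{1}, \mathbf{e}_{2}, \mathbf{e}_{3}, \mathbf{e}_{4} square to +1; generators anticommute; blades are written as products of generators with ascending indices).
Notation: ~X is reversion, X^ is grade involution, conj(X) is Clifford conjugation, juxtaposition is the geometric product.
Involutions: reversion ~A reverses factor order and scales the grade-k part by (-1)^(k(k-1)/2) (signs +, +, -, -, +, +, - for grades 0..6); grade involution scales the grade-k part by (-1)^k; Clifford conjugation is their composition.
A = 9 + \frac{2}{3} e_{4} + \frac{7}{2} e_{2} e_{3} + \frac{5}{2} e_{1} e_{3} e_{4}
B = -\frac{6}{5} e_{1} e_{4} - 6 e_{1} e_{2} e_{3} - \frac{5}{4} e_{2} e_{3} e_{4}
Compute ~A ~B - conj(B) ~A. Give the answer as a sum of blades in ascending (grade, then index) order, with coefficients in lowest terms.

first term: \frac{101}{5} e_{1} - 3 e_{3} + \frac{35}{8} e_{4} + \frac{25}{8} e_{1} e_{2} + \frac{54}{5} e_{1} e_{4} + \frac{5}{6} e_{2} e_{3} + 15 e_{2} e_{4} + 54 e_{1} e_{2} e_{3} + \frac{45}{4} e_{2} e_{3} e_{4} - \frac{41}{5} e_{1} e_{2} e_{3} e_{4}
second term: -\frac{101}{5} e_{1} - 3 e_{3} - \frac{35}{8} e_{4} + \frac{25}{8} e_{1} e_{2} + \frac{54}{5} e_{1} e_{4} - \frac{5}{6} e_{2} e_{3} + 15 e_{2} e_{4} - 54 e_{1} e_{2} e_{3} - \frac{45}{4} e_{2} e_{3} e_{4} - \frac{41}{5} e_{1} e_{2} e_{3} e_{4}
Answer: \frac{202}{5} e_{1} + \frac{35}{4} e_{4} + \frac{5}{3} e_{2} e_{3} + 108 e_{1} e_{2} e_{3} + \frac{45}{2} e_{2} e_{3} e_{4}


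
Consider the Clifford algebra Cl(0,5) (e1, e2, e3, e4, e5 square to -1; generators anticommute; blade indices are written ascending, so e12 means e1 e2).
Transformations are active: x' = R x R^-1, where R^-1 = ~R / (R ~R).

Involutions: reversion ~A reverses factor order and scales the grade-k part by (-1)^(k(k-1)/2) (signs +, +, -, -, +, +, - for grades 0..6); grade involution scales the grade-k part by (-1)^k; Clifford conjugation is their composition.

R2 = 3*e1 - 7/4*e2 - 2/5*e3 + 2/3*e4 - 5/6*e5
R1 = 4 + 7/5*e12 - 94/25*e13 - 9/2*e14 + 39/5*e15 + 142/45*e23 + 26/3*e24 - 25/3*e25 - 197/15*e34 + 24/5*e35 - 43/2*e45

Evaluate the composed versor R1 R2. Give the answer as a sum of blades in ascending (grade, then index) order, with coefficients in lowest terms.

Distribute over the terms of R2 (each basis-blade product reordered to ascending indices, repeated generators contracted through their squares):
R1 (3*e1) = 12*e1 + 21/5*e2 - 282/25*e3 - 27/2*e4 + 117/5*e5 + 142/15*e123 + 26*e124 - 25*e125 - 197/5*e134 + 72/5*e135 - 129/2*e145
R1 (-7/4*e2) = 49/20*e1 - 7*e2 - 497/90*e3 - 91/6*e4 + 175/12*e5 - 329/50*e123 - 63/8*e124 + 273/20*e125 + 1379/60*e234 - 42/5*e235 + 301/8*e245
R1 (-2/5*e3) = -188/125*e1 + 284/225*e2 - 8/5*e3 + 394/75*e4 - 48/25*e5 - 14/25*e123 - 9/5*e134 + 78/25*e135 + 52/15*e234 - 10/3*e235 + 43/5*e345
R1 (2/3*e4) = 3*e1 - 52/9*e2 + 394/45*e3 + 8/3*e4 - 43/3*e5 + 14/15*e124 - 188/75*e134 - 26/5*e145 + 284/135*e234 + 50/9*e245 - 16/5*e345
R1 (-5/6*e5) = 13/2*e1 - 125/18*e2 + 4*e3 - 215/12*e4 - 10/3*e5 - 7/6*e125 + 47/15*e135 + 15/4*e145 - 71/27*e235 - 65/9*e245 + 197/18*e345
Summing the partial products and collecting blades:
Answer: 11223/500*e1 - 713/50*e2 - 847/150*e3 - 11599/300*e4 + 5519/300*e5 + 349/150*e123 + 2287/120*e124 - 751/60*e125 - 3278/75*e134 + 1549/75*e135 - 1319/20*e145 + 15419/540*e234 - 1939/135*e235 + 863/24*e245 + 1471/90*e345


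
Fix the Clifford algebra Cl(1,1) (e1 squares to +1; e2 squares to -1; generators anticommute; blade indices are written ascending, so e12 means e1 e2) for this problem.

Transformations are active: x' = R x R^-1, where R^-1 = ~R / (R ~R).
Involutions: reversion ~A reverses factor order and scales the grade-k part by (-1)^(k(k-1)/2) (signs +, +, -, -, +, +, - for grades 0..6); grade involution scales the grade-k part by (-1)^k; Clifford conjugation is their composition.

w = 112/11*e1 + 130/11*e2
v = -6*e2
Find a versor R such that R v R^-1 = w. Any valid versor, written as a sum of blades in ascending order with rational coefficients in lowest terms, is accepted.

Here q(v) = q(w) = -36; the classical choice R = v + w = 112/11*e1 + 64/11*e2 then realises v -> w under the sandwich.
Answer: 112/11*e1 + 64/11*e2


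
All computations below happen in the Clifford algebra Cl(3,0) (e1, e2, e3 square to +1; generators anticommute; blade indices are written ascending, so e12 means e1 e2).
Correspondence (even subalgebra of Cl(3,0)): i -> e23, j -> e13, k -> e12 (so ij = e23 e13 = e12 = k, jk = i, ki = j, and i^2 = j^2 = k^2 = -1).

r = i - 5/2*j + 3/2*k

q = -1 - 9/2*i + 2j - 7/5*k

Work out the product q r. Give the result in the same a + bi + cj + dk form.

In blades: q = -1 - 7/5*e12 + 2*e13 - 9/2*e23, r = 3/2*e12 - 5/2*e13 + e23.
Distribute q over r term by term (generator squares from the signature, products reordered to ascending indices): (-1)*r = -3/2*e12 + 5/2*e13 - e23; (-7/5*e12)*r = 21/10 - 7/5*e13 - 7/2*e23; (2*e13)*r = 5 - 2*e12 + 3*e23; (-9/2*e23)*r = 9/2 + 45/4*e12 + 27/4*e13.
Sum: 58/5 + 31/4*e12 + 157/20*e13 - 3/2*e23; translating back through the correspondence:
Answer: 58/5 - 3/2*i + 157/20*j + 31/4*k


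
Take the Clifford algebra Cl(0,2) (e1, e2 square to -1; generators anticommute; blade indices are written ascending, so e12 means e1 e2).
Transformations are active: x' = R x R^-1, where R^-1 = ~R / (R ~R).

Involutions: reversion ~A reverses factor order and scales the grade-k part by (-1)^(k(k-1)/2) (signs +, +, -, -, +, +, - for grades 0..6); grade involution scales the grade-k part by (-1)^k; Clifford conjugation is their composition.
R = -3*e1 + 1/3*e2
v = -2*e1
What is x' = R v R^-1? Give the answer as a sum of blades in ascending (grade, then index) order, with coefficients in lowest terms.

~R = -3*e1 + 1/3*e2, and R ~R = -82/9, so R^-1 = ~R / (-82/9).
R v = -6 + 2/3*e12
Answer: -80/41*e1 + 18/41*e2


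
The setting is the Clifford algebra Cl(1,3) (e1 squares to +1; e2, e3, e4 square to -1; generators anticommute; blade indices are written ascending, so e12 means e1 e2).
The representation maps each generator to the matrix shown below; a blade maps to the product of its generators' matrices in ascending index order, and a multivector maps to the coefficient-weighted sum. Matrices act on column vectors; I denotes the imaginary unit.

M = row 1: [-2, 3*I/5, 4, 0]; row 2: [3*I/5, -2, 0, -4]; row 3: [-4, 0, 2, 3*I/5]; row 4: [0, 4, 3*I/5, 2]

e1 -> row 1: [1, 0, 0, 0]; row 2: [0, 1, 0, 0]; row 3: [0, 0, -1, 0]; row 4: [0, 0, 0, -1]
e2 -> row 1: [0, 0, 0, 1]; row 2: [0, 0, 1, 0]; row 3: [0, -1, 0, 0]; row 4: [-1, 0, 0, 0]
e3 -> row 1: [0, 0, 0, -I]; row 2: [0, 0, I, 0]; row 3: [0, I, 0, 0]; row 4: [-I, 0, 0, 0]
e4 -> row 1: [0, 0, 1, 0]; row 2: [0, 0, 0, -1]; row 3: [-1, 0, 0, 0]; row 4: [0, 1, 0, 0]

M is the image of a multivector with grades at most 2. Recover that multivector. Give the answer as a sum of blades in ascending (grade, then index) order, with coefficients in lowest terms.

Method: the blade images are trace-orthogonal — tr(rho(e_A) rho(e_B)^-1) = 4 if A = B and 0 otherwise — and rho(e_A)^-1 = (e_A)^2 * rho(e_A) with (e_A)^2 = +1 or -1, so the coefficient of e_A in the preimage is (e_A)^2 * tr(M rho(e_A))/4.
Nonzero projections over blades of grade <= 2: e1: (e1)^2 = +1, tr(M rho(e1)) = -8, coefficient -2; e4: (e4)^2 = -1, tr(M rho(e4)) = -16, coefficient 4; e34: (e34)^2 = -1, tr(M rho(e34)) = 12/5, coefficient -3/5. Every other blade of grade <= 2 projects to 0.
Answer: -2*e1 + 4*e4 - 3/5*e34


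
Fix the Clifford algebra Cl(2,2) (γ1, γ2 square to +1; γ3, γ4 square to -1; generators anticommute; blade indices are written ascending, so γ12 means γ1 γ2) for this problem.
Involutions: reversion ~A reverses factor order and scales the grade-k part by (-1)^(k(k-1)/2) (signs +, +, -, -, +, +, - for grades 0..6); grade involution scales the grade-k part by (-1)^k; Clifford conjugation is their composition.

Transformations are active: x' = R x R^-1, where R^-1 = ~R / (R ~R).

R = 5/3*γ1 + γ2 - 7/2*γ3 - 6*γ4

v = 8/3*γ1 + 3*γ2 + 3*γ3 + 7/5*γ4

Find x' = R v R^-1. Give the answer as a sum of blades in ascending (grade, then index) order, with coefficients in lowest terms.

~R = 5/3*γ1 + γ2 - 7/2*γ3 - 6*γ4, and R ~R = -1601/36, so R^-1 = ~R / (-1601/36).
R v = 2371/90 + 7/3*γ12 + 43/3*γ13 + 55/3*γ14 + 27/2*γ23 + 97/5*γ24 + 131/10*γ34
Answer: -22292/4803*γ1 - 33499/8005*γ2 + 9179/8005*γ3 + 45697/8005*γ4


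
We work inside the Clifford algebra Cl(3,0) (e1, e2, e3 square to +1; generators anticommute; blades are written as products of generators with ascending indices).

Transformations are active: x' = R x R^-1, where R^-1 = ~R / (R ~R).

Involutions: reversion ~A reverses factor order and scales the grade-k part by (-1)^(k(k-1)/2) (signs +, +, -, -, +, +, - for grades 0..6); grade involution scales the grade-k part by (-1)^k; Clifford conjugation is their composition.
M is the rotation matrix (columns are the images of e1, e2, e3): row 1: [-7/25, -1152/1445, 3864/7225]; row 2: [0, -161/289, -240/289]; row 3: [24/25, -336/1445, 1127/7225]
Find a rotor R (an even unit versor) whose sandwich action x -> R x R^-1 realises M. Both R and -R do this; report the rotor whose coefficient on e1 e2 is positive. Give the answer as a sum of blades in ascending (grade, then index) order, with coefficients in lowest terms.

Method: write R = a + b12*e1 e2 + b13*e1 e3 + b23*e2 e3 with a^2 + b12^2 + b13^2 + b23^2 = 1 (so R^-1 = ~R). Expanding the columns R e_j ~R gives tr M = 4a^2 - 1 and, from the antisymmetric part, M21 - M12 = -4a*b12, M13 - M31 = 4a*b13, M32 - M23 = -4a*b23.
Here tr M = -4921/7225, so a^2 = (1 + tr M)/4 = 576/7225 and a = ±24/85. Taking a = 24/85: M21 - M12 = 1152/1445, M13 - M31 = -3072/7225, M32 - M23 = 864/1445, giving b12 = -12/17, b13 = -32/85, b23 = -9/17, i.e. R = 24/85 - 12/17*e1 e2 - 32/85*e1 e3 - 9/17*e2 e3.
Its e1 e2 coefficient is negative, so report the other preimage -R.
Answer: -24/85 + 12/17*e1 e2 + 32/85*e1 e3 + 9/17*e2 e3. Uniqueness: Spin(3) -> SO(3) maps R and -R to the same rotation of trace -4921/7225; fixing the sign of the e1 e2 coefficient removes the ambiguity.


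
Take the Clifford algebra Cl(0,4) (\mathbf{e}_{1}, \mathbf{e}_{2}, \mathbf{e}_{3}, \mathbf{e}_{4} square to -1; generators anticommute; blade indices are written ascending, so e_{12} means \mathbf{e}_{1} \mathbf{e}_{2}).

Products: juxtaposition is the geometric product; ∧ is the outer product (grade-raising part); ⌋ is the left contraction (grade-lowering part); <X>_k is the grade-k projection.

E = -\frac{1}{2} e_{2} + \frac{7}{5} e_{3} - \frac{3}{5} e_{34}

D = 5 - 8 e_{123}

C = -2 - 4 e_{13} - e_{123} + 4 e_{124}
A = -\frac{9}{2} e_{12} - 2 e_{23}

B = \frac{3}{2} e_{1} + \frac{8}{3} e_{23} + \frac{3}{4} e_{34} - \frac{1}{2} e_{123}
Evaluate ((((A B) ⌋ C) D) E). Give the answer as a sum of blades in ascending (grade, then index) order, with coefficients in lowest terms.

step 1: \frac{16}{3} - e_{1} - \frac{27}{4} e_{2} - \frac{9}{4} e_{3} + 12 e_{13} + \frac{3}{2} e_{24} - 3 e_{123} - \frac{27}{8} e_{1234}
step 2: \frac{121}{3} + 3 e_{1} - 12 e_{2} - 4 e_{3} - \frac{9}{4} e_{12} - \frac{175}{12} e_{13} - 27 e_{14} - e_{23} + 4 e_{24} - \frac{16}{3} e_{123} + \frac{64}{3} e_{124}
step 3: \frac{733}{3} + 7 e_{1} + \frac{170}{3} e_{2} - 38 e_{3} - \frac{173}{4} e_{12} + \frac{277}{12} e_{13} - 135 e_{14} + 19 e_{23} + 20 e_{24} - \frac{512}{3} e_{34} - \frac{1048}{3} e_{123} + \frac{320}{3} e_{124} + 32 e_{134} + 216 e_{234}
step 4: -\frac{313}{15} - \frac{4169}{120} e_{1} - \frac{115}{6} e_{2} + \frac{9977}{30} e_{3} - \frac{4076}{15} e_{4} + \frac{14567}{30} e_{12} + \frac{3982}{15} e_{13} + \frac{319}{60} e_{14} + \frac{145}{3} e_{23} + \frac{1569}{5} e_{24} - \frac{193}{5} e_{34} - \frac{13561}{120} e_{123} - \frac{2771}{10} e_{124} + \frac{924}{5} e_{134} + \frac{70}{3} e_{234} - \frac{8363}{60} e_{1234}
Answer: -\frac{313}{15} - \frac{4169}{120} e_{1} - \frac{115}{6} e_{2} + \frac{9977}{30} e_{3} - \frac{4076}{15} e_{4} + \frac{14567}{30} e_{12} + \frac{3982}{15} e_{13} + \frac{319}{60} e_{14} + \frac{145}{3} e_{23} + \frac{1569}{5} e_{24} - \frac{193}{5} e_{34} - \frac{13561}{120} e_{123} - \frac{2771}{10} e_{124} + \frac{924}{5} e_{134} + \frac{70}{3} e_{234} - \frac{8363}{60} e_{1234}


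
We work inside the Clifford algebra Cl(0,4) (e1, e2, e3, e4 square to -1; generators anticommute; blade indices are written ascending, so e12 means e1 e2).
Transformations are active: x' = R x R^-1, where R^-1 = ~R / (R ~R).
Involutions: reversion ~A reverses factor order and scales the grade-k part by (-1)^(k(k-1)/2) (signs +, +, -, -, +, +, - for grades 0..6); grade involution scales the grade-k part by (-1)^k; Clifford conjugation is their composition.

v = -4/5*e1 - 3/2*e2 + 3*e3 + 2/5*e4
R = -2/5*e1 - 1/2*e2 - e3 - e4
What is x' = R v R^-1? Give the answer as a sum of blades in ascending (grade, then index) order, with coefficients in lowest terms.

~R = -2/5*e1 - 1/2*e2 - e3 - e4, and R ~R = -241/100, so R^-1 = ~R / (-241/100).
R v = 233/100 + 1/5*e12 - 2*e13 - 24/25*e14 - 3*e23 - 17/10*e24 + 13/5*e34
Answer: 1896/1205*e1 + 1189/482*e2 - 257/241*e3 + 1848/1205*e4
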